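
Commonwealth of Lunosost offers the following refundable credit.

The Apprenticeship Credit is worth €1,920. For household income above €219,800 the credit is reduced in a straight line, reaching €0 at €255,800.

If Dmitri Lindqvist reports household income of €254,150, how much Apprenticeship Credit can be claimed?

Apprenticeship Credit: €254,150 is €34,350 into a €36,000 phase-out range, leaving 1,650/36,000 of the credit: €1,920 × 1,650/36,000 = €88.

€88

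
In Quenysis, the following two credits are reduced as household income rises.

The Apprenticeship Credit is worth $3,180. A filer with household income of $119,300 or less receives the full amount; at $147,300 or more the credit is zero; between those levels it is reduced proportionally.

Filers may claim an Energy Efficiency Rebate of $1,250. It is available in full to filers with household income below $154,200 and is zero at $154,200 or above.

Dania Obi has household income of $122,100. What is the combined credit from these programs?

Apprenticeship Credit: $122,100 is $2,800 into a $28,000 phase-out range, leaving 25,200/28,000 of the credit: $3,180 × 25,200/28,000 = $2,862.
Energy Efficiency Rebate: $122,100 is below the $154,200 cutoff, so the full $1,250 applies.
Total: $2,862 + $1,250 = $4,112.

$4,112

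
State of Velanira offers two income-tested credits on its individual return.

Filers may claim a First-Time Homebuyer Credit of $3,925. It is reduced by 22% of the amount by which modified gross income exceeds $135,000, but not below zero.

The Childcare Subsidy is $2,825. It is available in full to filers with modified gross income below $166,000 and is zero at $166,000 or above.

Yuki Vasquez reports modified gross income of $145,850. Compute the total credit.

First-Time Homebuyer Credit: 22% of the $10,850 excess over $135,000 is $2,387; credit = $3,925 − $2,387 = $1,538.
Childcare Subsidy: $145,850 is below the $166,000 cutoff, so the full $2,825 applies.
Total: $1,538 + $2,825 = $4,363.

$4,363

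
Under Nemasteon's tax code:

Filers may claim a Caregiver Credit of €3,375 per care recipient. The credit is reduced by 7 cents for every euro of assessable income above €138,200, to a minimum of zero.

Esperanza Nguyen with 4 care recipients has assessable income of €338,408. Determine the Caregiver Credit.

€0

Caregiver Credit: base = 4 × €3,375 = €13,500. 7% of the €200,208 excess over €138,200 is €14,014.56 ≥ base, so the credit is €0.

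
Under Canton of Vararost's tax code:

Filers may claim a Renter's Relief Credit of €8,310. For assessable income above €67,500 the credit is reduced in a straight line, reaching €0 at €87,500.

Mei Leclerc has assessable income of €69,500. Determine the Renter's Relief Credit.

€7,479

Renter's Relief Credit: €69,500 is €2,000 into a €20,000 phase-out range, leaving 18,000/20,000 of the credit: €8,310 × 18,000/20,000 = €7,479.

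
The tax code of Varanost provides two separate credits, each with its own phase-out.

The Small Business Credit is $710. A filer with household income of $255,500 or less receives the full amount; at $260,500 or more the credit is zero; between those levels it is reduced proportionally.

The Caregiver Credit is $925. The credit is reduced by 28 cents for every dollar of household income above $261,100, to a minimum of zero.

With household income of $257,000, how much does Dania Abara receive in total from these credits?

$1,422

Small Business Credit: $257,000 is $1,500 into a $5,000 phase-out range, leaving 3,500/5,000 of the credit: $710 × 3,500/5,000 = $497.
Caregiver Credit: $257,000 is at or below the $261,100 threshold, so the full $925 applies.
Total: $497 + $925 = $1,422.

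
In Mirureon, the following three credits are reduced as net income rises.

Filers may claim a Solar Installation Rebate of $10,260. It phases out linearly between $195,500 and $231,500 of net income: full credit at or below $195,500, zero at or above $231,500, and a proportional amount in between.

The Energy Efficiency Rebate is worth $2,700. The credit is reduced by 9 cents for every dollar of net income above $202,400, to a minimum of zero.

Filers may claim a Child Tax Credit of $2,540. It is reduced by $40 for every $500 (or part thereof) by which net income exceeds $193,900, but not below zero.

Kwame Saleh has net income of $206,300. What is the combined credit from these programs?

$11,071

Solar Installation Rebate: $206,300 is $10,800 into a $36,000 phase-out range, leaving 25,200/36,000 of the credit: $10,260 × 25,200/36,000 = $7,182.
Energy Efficiency Rebate: 9% of the $3,900 excess over $202,400 is $351; credit = $2,700 − $351 = $2,349.
Child Tax Credit: income exceeds $193,900 by $12,400, which is 25 full-or-partial $500 increments; reduction = 25 × $40 = $1,000, leaving $1,540.
Total: $7,182 + $2,349 + $1,540 = $11,071.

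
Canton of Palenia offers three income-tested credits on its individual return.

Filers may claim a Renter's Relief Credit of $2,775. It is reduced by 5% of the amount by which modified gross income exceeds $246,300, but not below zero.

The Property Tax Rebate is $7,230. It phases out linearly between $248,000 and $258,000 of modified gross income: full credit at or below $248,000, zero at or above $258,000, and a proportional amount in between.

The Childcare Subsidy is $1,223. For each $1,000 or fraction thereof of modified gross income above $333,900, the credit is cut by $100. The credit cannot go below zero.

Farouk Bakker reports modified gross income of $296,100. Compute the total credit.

Renter's Relief Credit: 5% of the $49,800 excess over $246,300 is $2,490; credit = $2,775 − $2,490 = $285.
Property Tax Rebate: $296,100 is at or above $258,000, so the credit is $0.
Childcare Subsidy: $296,100 is at or below the $333,900 threshold, so the full $1,223 applies.
Total: $285 + $0 + $1,223 = $1,508.

$1,508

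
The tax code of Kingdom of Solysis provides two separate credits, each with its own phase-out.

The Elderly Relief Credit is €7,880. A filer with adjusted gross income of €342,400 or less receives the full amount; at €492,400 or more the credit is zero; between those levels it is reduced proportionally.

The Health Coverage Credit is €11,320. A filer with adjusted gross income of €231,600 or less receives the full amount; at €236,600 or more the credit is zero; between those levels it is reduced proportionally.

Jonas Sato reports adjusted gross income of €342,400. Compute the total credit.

€7,880

Elderly Relief Credit: €342,400 is at or below the €342,400 threshold, so the full €7,880 applies.
Health Coverage Credit: €342,400 is at or above €236,600, so the credit is €0.
Total: €7,880 + €0 = €7,880.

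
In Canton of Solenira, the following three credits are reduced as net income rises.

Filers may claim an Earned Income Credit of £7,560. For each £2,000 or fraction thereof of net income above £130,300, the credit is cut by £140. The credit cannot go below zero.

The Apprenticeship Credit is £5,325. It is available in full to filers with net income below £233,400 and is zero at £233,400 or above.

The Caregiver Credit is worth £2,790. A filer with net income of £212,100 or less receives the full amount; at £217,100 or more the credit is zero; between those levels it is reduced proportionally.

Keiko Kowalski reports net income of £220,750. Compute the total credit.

£6,445

Earned Income Credit: income exceeds £130,300 by £90,450, which is 46 full-or-partial £2,000 increments; reduction = 46 × £140 = £6,440, leaving £1,120.
Apprenticeship Credit: £220,750 is below the £233,400 cutoff, so the full £5,325 applies.
Caregiver Credit: £220,750 is at or above £217,100, so the credit is £0.
Total: £1,120 + £5,325 + £0 = £6,445.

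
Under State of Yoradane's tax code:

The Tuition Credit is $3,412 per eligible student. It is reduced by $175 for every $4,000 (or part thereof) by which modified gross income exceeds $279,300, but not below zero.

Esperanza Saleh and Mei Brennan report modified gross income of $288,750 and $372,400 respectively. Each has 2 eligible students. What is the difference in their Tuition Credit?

$3,675

Esperanza ($288,750): Tuition Credit: base = 2 × $3,412 = $6,824. income exceeds $279,300 by $9,450, which is 3 full-or-partial $4,000 increments; reduction = 3 × $175 = $525, leaving $6,299.
Mei ($372,400): Tuition Credit: base = 2 × $3,412 = $6,824. income exceeds $279,300 by $93,100, which is 24 full-or-partial $4,000 increments; reduction = 24 × $175 = $4,200, leaving $2,624.
Difference: |$6,299 − $2,624| = $3,675.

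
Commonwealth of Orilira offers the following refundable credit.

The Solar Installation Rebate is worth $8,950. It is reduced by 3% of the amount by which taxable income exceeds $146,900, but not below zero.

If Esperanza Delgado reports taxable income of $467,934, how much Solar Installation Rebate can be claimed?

$0

Solar Installation Rebate: 3% of the $321,034 excess over $146,900 is $9,631.02 ≥ base, so the credit is $0.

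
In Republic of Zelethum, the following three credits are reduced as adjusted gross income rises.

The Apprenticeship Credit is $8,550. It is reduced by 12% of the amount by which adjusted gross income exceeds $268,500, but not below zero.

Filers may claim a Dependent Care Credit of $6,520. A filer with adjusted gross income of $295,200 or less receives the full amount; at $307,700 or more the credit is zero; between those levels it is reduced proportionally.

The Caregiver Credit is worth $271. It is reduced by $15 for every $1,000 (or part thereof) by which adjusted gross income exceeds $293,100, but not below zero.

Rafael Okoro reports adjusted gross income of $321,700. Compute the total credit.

$2,166

Apprenticeship Credit: 12% of the $53,200 excess over $268,500 is $6,384; credit = $8,550 − $6,384 = $2,166.
Dependent Care Credit: $321,700 is at or above $307,700, so the credit is $0.
Caregiver Credit: income exceeds $293,100 by $28,600 → 29 increments × $15 = $435 ≥ base, so the credit is $0.
Total: $2,166 + $0 + $0 = $2,166.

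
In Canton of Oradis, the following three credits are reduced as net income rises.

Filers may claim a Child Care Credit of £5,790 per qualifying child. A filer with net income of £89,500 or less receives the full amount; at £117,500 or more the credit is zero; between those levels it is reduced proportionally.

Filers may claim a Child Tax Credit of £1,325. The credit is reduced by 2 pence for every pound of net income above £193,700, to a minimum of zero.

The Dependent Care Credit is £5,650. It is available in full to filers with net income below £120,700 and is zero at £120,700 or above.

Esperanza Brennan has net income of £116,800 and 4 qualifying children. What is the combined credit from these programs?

£7,554

Child Care Credit: base = 4 × £5,790 = £23,160. £116,800 is £27,300 into a £28,000 phase-out range, leaving 700/28,000 of the credit: £23,160 × 700/28,000 = £579.
Child Tax Credit: £116,800 is at or below the £193,700 threshold, so the full £1,325 applies.
Dependent Care Credit: £116,800 is below the £120,700 cutoff, so the full £5,650 applies.
Total: £579 + £1,325 + £5,650 = £7,554.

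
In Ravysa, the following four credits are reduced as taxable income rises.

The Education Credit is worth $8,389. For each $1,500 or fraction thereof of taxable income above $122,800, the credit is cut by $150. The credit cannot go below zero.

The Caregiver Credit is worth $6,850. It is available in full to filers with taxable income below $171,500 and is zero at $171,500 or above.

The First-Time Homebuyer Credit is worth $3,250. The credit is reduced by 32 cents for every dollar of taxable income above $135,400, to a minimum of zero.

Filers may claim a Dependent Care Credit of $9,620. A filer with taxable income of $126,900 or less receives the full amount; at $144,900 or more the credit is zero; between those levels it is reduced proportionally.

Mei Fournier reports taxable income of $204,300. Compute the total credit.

Education Credit: income exceeds $122,800 by $81,500, which is 55 full-or-partial $1,500 increments; reduction = 55 × $150 = $8,250, leaving $139.
Caregiver Credit: $204,300 meets or exceeds the $171,500 cutoff, so the credit is $0.
First-Time Homebuyer Credit: 32% of the $68,900 excess over $135,400 is $22,048 ≥ base, so the credit is $0.
Dependent Care Credit: $204,300 is at or above $144,900, so the credit is $0.
Total: $139 + $0 + $0 + $0 = $139.

$139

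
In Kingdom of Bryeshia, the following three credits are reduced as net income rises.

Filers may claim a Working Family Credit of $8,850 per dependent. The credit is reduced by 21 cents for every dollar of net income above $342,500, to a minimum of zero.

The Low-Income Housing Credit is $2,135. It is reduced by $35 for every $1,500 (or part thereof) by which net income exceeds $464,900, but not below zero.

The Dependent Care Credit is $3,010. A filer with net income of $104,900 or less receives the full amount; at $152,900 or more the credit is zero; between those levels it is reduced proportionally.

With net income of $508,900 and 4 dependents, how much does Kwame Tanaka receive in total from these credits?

$1,541

Working Family Credit: base = 4 × $8,850 = $35,400. 21% of the $166,400 excess over $342,500 is $34,944; credit = $35,400 − $34,944 = $456.
Low-Income Housing Credit: income exceeds $464,900 by $44,000, which is 30 full-or-partial $1,500 increments; reduction = 30 × $35 = $1,050, leaving $1,085.
Dependent Care Credit: $508,900 is at or above $152,900, so the credit is $0.
Total: $456 + $1,085 + $0 = $1,541.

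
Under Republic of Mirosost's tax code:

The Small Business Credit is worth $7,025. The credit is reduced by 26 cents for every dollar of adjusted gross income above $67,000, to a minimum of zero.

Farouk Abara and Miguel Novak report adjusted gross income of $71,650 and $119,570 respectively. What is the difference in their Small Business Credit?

$5,816

Farouk ($71,650): Small Business Credit: 26% of the $4,650 excess over $67,000 is $1,209; credit = $7,025 − $1,209 = $5,816.
Miguel ($119,570): Small Business Credit: 26% of the $52,570 excess over $67,000 is $13,668.20 ≥ base, so the credit is $0.
Difference: |$5,816 − $0| = $5,816.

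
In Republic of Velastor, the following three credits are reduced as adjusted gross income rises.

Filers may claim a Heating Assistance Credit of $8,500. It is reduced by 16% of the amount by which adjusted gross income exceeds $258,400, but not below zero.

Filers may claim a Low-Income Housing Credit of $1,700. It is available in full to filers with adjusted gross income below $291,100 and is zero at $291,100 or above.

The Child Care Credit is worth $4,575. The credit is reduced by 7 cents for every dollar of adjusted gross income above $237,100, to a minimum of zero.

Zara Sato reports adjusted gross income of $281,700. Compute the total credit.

$7,925

Heating Assistance Credit: 16% of the $23,300 excess over $258,400 is $3,728; credit = $8,500 − $3,728 = $4,772.
Low-Income Housing Credit: $281,700 is below the $291,100 cutoff, so the full $1,700 applies.
Child Care Credit: 7% of the $44,600 excess over $237,100 is $3,122; credit = $4,575 − $3,122 = $1,453.
Total: $4,772 + $1,700 + $1,453 = $7,925.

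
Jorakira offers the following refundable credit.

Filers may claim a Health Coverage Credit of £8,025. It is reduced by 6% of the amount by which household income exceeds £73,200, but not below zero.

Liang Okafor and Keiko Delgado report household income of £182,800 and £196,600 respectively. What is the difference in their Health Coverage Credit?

Liang (£182,800): Health Coverage Credit: 6% of the £109,600 excess over £73,200 is £6,576; credit = £8,025 − £6,576 = £1,449.
Keiko (£196,600): Health Coverage Credit: 6% of the £123,400 excess over £73,200 is £7,404; credit = £8,025 − £7,404 = £621.
Difference: |£1,449 − £621| = £828.

£828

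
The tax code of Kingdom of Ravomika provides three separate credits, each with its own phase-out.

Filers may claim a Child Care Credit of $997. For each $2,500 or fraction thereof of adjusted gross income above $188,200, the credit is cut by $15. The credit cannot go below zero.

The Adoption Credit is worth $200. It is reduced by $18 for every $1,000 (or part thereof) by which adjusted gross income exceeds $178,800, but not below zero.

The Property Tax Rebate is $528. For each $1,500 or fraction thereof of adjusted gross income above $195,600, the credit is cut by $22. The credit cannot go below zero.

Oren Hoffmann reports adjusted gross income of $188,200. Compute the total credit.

$1,545

Child Care Credit: $188,200 is at or below the $188,200 threshold, so the full $997 applies.
Adoption Credit: income exceeds $178,800 by $9,400, which is 10 full-or-partial $1,000 increments; reduction = 10 × $18 = $180, leaving $20.
Property Tax Rebate: $188,200 is at or below the $195,600 threshold, so the full $528 applies.
Total: $997 + $20 + $528 = $1,545.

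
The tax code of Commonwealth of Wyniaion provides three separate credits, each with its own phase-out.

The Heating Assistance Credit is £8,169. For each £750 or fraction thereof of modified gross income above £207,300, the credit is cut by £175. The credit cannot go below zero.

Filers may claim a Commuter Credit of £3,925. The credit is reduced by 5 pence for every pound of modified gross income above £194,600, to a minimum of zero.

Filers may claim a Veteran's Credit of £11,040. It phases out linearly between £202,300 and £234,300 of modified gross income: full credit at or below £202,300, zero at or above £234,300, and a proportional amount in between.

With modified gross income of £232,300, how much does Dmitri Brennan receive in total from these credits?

£4,949

Heating Assistance Credit: income exceeds £207,300 by £25,000, which is 34 full-or-partial £750 increments; reduction = 34 × £175 = £5,950, leaving £2,219.
Commuter Credit: 5% of the £37,700 excess over £194,600 is £1,885; credit = £3,925 − £1,885 = £2,040.
Veteran's Credit: £232,300 is £30,000 into a £32,000 phase-out range, leaving 2,000/32,000 of the credit: £11,040 × 2,000/32,000 = £690.
Total: £2,219 + £2,040 + £690 = £4,949.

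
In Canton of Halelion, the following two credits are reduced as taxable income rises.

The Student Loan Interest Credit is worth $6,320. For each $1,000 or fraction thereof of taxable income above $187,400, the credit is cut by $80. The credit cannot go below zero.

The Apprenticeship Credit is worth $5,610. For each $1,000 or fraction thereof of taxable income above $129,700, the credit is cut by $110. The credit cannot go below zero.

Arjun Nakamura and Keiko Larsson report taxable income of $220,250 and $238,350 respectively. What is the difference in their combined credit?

Arjun ($220,250): Student Loan Interest Credit: income exceeds $187,400 by $32,850, which is 33 full-or-partial $1,000 increments; reduction = 33 × $80 = $2,640, leaving $3,680. Apprenticeship Credit: income exceeds $129,700 by $90,550 → 91 increments × $110 = $10,010 ≥ base, so the credit is $0. total $3,680 + $0 = $3,680
Keiko ($238,350): Student Loan Interest Credit: income exceeds $187,400 by $50,950, which is 51 full-or-partial $1,000 increments; reduction = 51 × $80 = $4,080, leaving $2,240. Apprenticeship Credit: income exceeds $129,700 by $108,650 → 109 increments × $110 = $11,990 ≥ base, so the credit is $0. total $2,240 + $0 = $2,240
Difference: |$3,680 − $2,240| = $1,440.

$1,440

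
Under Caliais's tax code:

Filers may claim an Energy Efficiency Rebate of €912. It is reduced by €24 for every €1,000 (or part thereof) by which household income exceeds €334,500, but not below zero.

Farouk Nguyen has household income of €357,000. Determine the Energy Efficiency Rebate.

€360

Energy Efficiency Rebate: income exceeds €334,500 by €22,500, which is 23 full-or-partial €1,000 increments; reduction = 23 × €24 = €552, leaving €360.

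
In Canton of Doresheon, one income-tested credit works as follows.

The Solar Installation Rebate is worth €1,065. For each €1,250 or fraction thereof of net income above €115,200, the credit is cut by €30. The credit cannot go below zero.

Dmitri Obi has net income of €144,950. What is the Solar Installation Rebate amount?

€345

Solar Installation Rebate: income exceeds €115,200 by €29,750, which is 24 full-or-partial €1,250 increments; reduction = 24 × €30 = €720, leaving €345.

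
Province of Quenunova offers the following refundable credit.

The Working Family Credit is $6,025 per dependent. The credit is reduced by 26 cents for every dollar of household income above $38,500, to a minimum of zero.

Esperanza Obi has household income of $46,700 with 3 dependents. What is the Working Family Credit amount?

Working Family Credit: base = 3 × $6,025 = $18,075. 26% of the $8,200 excess over $38,500 is $2,132; credit = $18,075 − $2,132 = $15,943.

$15,943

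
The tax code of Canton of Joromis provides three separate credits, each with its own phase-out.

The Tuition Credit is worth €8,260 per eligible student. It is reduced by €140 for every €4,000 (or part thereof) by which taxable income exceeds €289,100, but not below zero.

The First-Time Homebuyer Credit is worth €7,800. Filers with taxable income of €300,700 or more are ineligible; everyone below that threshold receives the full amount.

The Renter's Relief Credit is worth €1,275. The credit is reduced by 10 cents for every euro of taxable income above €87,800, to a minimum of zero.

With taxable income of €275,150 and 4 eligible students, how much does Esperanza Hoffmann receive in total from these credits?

€40,840

Tuition Credit: base = 4 × €8,260 = €33,040. €275,150 is at or below the €289,100 threshold, so the full €33,040 applies.
First-Time Homebuyer Credit: €275,150 is below the €300,700 cutoff, so the full €7,800 applies.
Renter's Relief Credit: 10% of the €187,350 excess over €87,800 is €18,735 ≥ base, so the credit is €0.
Total: €33,040 + €7,800 + €0 = €40,840.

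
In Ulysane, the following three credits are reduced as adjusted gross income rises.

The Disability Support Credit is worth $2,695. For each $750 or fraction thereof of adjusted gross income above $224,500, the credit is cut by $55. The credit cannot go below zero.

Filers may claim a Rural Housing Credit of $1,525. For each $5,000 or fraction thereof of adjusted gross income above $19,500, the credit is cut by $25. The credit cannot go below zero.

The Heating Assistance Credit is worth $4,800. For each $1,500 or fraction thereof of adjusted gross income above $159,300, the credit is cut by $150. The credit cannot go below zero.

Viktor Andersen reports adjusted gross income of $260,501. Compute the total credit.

$300

Disability Support Credit: income exceeds $224,500 by $36,001 → 49 increments × $55 = $2,695 ≥ base, so the credit is $0.
Rural Housing Credit: income exceeds $19,500 by $241,001, which is 49 full-or-partial $5,000 increments; reduction = 49 × $25 = $1,225, leaving $300.
Heating Assistance Credit: income exceeds $159,300 by $101,201 → 68 increments × $150 = $10,200 ≥ base, so the credit is $0.
Total: $0 + $300 + $0 = $300.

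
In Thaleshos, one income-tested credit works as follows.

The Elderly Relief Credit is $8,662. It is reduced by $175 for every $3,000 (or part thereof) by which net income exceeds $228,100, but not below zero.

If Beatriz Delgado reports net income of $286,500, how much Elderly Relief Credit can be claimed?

Elderly Relief Credit: income exceeds $228,100 by $58,400, which is 20 full-or-partial $3,000 increments; reduction = 20 × $175 = $3,500, leaving $5,162.

$5,162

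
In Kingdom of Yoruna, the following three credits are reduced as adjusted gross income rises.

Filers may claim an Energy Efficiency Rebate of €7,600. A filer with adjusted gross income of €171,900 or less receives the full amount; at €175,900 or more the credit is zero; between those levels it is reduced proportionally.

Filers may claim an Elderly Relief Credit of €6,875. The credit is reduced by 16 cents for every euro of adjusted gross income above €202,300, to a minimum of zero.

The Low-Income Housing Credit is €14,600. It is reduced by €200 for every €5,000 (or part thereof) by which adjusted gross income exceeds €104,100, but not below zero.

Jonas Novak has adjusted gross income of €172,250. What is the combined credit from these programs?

Energy Efficiency Rebate: €172,250 is €350 into a €4,000 phase-out range, leaving 3,650/4,000 of the credit: €7,600 × 3,650/4,000 = €6,935.
Elderly Relief Credit: €172,250 is at or below the €202,300 threshold, so the full €6,875 applies.
Low-Income Housing Credit: income exceeds €104,100 by €68,150, which is 14 full-or-partial €5,000 increments; reduction = 14 × €200 = €2,800, leaving €11,800.
Total: €6,935 + €6,875 + €11,800 = €25,610.

€25,610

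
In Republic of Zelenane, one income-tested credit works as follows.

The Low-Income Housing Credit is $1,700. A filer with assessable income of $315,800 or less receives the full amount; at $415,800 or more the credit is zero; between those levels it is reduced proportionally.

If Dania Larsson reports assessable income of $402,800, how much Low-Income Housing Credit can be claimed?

Low-Income Housing Credit: $402,800 is $87,000 into a $100,000 phase-out range, leaving 13,000/100,000 of the credit: $1,700 × 13,000/100,000 = $221.

$221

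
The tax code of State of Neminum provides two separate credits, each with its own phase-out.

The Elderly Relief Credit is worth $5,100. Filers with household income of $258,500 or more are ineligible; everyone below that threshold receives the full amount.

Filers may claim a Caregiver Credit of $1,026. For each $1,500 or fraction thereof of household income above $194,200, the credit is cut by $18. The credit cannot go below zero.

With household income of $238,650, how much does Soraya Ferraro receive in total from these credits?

$5,586

Elderly Relief Credit: $238,650 is below the $258,500 cutoff, so the full $5,100 applies.
Caregiver Credit: income exceeds $194,200 by $44,450, which is 30 full-or-partial $1,500 increments; reduction = 30 × $18 = $540, leaving $486.
Total: $5,100 + $486 = $5,586.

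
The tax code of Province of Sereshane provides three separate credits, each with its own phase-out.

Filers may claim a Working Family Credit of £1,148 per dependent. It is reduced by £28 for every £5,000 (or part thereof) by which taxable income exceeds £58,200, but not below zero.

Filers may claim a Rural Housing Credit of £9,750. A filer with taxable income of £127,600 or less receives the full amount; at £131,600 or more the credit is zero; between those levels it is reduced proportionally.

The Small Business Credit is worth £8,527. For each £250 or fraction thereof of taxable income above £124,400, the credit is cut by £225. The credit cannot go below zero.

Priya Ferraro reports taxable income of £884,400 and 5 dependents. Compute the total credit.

£1,092

Working Family Credit: base = 5 × £1,148 = £5,740. income exceeds £58,200 by £826,200, which is 166 full-or-partial £5,000 increments; reduction = 166 × £28 = £4,648, leaving £1,092.
Rural Housing Credit: £884,400 is at or above £131,600, so the credit is £0.
Small Business Credit: income exceeds £124,400 by £760,000 → 3040 increments × £225 = £684,000 ≥ base, so the credit is £0.
Total: £1,092 + £0 + £0 = £1,092.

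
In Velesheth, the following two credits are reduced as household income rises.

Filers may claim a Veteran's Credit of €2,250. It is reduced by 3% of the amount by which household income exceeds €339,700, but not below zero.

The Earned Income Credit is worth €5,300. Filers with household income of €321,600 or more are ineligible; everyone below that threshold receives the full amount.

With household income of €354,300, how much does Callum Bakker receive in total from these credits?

€1,812

Veteran's Credit: 3% of the €14,600 excess over €339,700 is €438; credit = €2,250 − €438 = €1,812.
Earned Income Credit: €354,300 meets or exceeds the €321,600 cutoff, so the credit is €0.
Total: €1,812 + €0 = €1,812.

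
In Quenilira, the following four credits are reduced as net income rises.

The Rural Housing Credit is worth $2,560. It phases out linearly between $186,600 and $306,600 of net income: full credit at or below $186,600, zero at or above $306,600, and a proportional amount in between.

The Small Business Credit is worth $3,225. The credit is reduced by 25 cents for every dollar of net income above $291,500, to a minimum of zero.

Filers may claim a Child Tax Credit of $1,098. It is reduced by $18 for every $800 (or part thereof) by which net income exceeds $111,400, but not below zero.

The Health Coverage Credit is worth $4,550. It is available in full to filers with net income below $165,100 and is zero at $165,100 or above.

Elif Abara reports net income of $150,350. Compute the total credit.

$10,551

Rural Housing Credit: $150,350 is at or below the $186,600 threshold, so the full $2,560 applies.
Small Business Credit: $150,350 is at or below the $291,500 threshold, so the full $3,225 applies.
Child Tax Credit: income exceeds $111,400 by $38,950, which is 49 full-or-partial $800 increments; reduction = 49 × $18 = $882, leaving $216.
Health Coverage Credit: $150,350 is below the $165,100 cutoff, so the full $4,550 applies.
Total: $2,560 + $3,225 + $216 + $4,550 = $10,551.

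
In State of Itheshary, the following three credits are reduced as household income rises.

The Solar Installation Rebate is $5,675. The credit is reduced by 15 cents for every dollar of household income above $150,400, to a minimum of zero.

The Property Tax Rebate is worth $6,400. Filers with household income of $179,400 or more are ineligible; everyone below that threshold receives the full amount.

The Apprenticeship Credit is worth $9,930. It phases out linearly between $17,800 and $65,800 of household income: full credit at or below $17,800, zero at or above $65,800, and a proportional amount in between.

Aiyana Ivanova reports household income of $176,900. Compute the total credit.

Solar Installation Rebate: 15% of the $26,500 excess over $150,400 is $3,975; credit = $5,675 − $3,975 = $1,700.
Property Tax Rebate: $176,900 is below the $179,400 cutoff, so the full $6,400 applies.
Apprenticeship Credit: $176,900 is at or above $65,800, so the credit is $0.
Total: $1,700 + $6,400 + $0 = $8,100.

$8,100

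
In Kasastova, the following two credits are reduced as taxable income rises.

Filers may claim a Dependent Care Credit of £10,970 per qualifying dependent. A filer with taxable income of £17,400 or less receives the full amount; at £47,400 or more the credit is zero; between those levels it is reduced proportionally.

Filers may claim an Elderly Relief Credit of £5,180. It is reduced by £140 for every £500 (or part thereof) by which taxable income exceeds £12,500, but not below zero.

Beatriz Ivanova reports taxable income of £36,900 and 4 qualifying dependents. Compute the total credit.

Dependent Care Credit: base = 4 × £10,970 = £43,880. £36,900 is £19,500 into a £30,000 phase-out range, leaving 10,500/30,000 of the credit: £43,880 × 10,500/30,000 = £15,358.
Elderly Relief Credit: income exceeds £12,500 by £24,400 → 49 increments × £140 = £6,860 ≥ base, so the credit is £0.
Total: £15,358 + £0 = £15,358.

£15,358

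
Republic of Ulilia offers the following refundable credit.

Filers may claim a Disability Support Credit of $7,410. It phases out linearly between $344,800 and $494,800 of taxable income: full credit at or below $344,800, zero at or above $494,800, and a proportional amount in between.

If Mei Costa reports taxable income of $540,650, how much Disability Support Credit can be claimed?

Disability Support Credit: $540,650 is at or above $494,800, so the credit is $0.

$0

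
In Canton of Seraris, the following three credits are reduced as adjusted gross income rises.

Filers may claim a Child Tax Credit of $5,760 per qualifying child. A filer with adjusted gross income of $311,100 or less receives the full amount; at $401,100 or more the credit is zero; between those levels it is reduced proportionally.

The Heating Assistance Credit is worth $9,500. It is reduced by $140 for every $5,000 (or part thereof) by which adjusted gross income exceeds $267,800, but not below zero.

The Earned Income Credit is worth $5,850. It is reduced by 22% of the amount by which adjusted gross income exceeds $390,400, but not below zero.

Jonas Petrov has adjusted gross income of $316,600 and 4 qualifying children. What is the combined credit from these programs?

Child Tax Credit: base = 4 × $5,760 = $23,040. $316,600 is $5,500 into a $90,000 phase-out range, leaving 84,500/90,000 of the credit: $23,040 × 84,500/90,000 = $21,632.
Heating Assistance Credit: income exceeds $267,800 by $48,800, which is 10 full-or-partial $5,000 increments; reduction = 10 × $140 = $1,400, leaving $8,100.
Earned Income Credit: $316,600 is at or below the $390,400 threshold, so the full $5,850 applies.
Total: $21,632 + $8,100 + $5,850 = $35,582.

$35,582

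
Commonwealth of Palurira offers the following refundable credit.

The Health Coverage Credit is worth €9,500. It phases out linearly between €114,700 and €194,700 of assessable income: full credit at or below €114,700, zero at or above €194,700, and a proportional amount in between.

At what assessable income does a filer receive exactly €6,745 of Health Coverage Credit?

€6,745 is 6,745/9,500 of the full €9,500, so 2,755/9,500 of the €80,000 range has been used: income = €114,700 + €80,000 × 2,755/9,500 = €137,900.

€137,900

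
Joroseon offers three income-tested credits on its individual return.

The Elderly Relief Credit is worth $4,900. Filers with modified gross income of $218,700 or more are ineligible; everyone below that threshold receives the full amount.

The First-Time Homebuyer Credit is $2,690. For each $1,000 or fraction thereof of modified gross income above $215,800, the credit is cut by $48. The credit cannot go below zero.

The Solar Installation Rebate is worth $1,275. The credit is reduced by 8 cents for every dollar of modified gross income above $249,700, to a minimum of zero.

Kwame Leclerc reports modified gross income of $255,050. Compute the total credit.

$1,617

Elderly Relief Credit: $255,050 meets or exceeds the $218,700 cutoff, so the credit is $0.
First-Time Homebuyer Credit: income exceeds $215,800 by $39,250, which is 40 full-or-partial $1,000 increments; reduction = 40 × $48 = $1,920, leaving $770.
Solar Installation Rebate: 8% of the $5,350 excess over $249,700 is $428; credit = $1,275 − $428 = $847.
Total: $0 + $770 + $847 = $1,617.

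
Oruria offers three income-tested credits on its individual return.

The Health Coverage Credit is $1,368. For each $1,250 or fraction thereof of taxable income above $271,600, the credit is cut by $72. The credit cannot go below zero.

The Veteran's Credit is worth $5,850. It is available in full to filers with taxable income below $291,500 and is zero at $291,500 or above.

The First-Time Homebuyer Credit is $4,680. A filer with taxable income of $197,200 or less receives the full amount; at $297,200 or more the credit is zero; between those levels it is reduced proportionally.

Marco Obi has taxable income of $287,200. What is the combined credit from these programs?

Health Coverage Credit: income exceeds $271,600 by $15,600, which is 13 full-or-partial $1,250 increments; reduction = 13 × $72 = $936, leaving $432.
Veteran's Credit: $287,200 is below the $291,500 cutoff, so the full $5,850 applies.
First-Time Homebuyer Credit: $287,200 is $90,000 into a $100,000 phase-out range, leaving 10,000/100,000 of the credit: $4,680 × 10,000/100,000 = $468.
Total: $432 + $5,850 + $468 = $6,750.

$6,750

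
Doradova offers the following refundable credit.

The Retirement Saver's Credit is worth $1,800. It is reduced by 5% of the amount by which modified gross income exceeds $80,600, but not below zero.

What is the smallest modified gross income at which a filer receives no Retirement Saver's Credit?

The credit falls by 5% of each dollar above $80,600, so it reaches zero when the excess is $1,800 / 5% = $36,000: income = $80,600 + $36,000 = $116,600.

$116,600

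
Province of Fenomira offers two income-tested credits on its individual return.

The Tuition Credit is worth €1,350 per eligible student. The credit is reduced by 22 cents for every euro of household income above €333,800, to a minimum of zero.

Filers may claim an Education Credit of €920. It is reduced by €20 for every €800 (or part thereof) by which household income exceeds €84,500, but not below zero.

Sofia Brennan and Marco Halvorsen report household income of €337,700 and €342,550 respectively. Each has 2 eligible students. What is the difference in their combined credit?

€1,067

Sofia (€337,700): Tuition Credit: base = 2 × €1,350 = €2,700. 22% of the €3,900 excess over €333,800 is €858; credit = €2,700 − €858 = €1,842. Education Credit: income exceeds €84,500 by €253,200 → 317 increments × €20 = €6,340 ≥ base, so the credit is €0. total €1,842 + €0 = €1,842
Marco (€342,550): Tuition Credit: base = 2 × €1,350 = €2,700. 22% of the €8,750 excess over €333,800 is €1,925; credit = €2,700 − €1,925 = €775. Education Credit: income exceeds €84,500 by €258,050 → 323 increments × €20 = €6,460 ≥ base, so the credit is €0. total €775 + €0 = €775
Difference: |€1,842 − €775| = €1,067.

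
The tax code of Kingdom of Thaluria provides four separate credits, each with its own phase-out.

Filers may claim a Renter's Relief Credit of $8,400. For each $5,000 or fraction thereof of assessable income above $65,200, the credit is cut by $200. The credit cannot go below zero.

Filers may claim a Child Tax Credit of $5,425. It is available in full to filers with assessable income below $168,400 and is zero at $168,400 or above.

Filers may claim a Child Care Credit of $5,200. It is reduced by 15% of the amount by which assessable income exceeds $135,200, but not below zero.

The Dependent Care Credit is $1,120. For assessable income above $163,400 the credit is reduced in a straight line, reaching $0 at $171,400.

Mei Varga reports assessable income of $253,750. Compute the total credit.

$800

Renter's Relief Credit: income exceeds $65,200 by $188,550, which is 38 full-or-partial $5,000 increments; reduction = 38 × $200 = $7,600, leaving $800.
Child Tax Credit: $253,750 meets or exceeds the $168,400 cutoff, so the credit is $0.
Child Care Credit: 15% of the $118,550 excess over $135,200 is $17,782.50 ≥ base, so the credit is $0.
Dependent Care Credit: $253,750 is at or above $171,400, so the credit is $0.
Total: $800 + $0 + $0 + $0 = $800.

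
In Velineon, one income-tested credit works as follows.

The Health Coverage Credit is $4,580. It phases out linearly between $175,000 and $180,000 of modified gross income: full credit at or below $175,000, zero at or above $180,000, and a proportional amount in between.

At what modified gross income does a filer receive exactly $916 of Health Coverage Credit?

$179,000

$916 is 916/4,580 of the full $4,580, so 3,664/4,580 of the $5,000 range has been used: income = $175,000 + $5,000 × 3,664/4,580 = $179,000.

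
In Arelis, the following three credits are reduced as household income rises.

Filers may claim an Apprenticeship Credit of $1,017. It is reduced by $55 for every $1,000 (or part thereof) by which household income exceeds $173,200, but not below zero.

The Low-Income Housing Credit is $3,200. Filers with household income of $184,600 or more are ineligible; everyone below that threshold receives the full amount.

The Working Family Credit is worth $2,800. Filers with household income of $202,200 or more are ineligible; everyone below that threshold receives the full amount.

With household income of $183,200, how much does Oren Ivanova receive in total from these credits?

Apprenticeship Credit: income exceeds $173,200 by $10,000, which is 10 full-or-partial $1,000 increments; reduction = 10 × $55 = $550, leaving $467.
Low-Income Housing Credit: $183,200 is below the $184,600 cutoff, so the full $3,200 applies.
Working Family Credit: $183,200 is below the $202,200 cutoff, so the full $2,800 applies.
Total: $467 + $3,200 + $2,800 = $6,467.

$6,467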